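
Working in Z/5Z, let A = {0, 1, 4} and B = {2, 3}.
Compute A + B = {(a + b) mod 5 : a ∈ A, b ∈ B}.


Work in Z/5Z: reduce every sum a + b modulo 5.
Enumerate all 6 pairs:
a = 0: 0+2=2, 0+3=3
a = 1: 1+2=3, 1+3=4
a = 4: 4+2=1, 4+3=2
Distinct residues collected: {1, 2, 3, 4}
|A + B| = 4 (out of 5 total residues).

A + B = {1, 2, 3, 4}


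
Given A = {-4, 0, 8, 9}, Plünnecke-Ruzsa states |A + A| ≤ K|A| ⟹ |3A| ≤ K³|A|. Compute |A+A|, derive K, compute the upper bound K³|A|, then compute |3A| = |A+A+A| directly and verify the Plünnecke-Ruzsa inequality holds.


|A| = 4.
Step 1: Compute A + A by enumerating all 16 pairs.
A + A = {-8, -4, 0, 4, 5, 8, 9, 16, 17, 18}, so |A + A| = 10.
Step 2: Doubling constant K = |A + A|/|A| = 10/4 = 10/4 ≈ 2.5000.
Step 3: Plünnecke-Ruzsa gives |3A| ≤ K³·|A| = (2.5000)³ · 4 ≈ 62.5000.
Step 4: Compute 3A = A + A + A directly by enumerating all triples (a,b,c) ∈ A³; |3A| = 19.
Step 5: Check 19 ≤ 62.5000? Yes ✓.

K = 10/4, Plünnecke-Ruzsa bound K³|A| ≈ 62.5000, |3A| = 19, inequality holds.


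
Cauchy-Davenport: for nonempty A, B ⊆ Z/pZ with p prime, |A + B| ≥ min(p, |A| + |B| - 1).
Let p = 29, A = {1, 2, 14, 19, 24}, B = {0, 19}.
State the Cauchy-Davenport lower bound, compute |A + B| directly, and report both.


Cauchy-Davenport: |A + B| ≥ min(p, |A| + |B| - 1) for A, B nonempty in Z/pZ.
|A| = 5, |B| = 2, p = 29.
CD lower bound = min(29, 5 + 2 - 1) = min(29, 6) = 6.
Compute A + B mod 29 directly:
a = 1: 1+0=1, 1+19=20
a = 2: 2+0=2, 2+19=21
a = 14: 14+0=14, 14+19=4
a = 19: 19+0=19, 19+19=9
a = 24: 24+0=24, 24+19=14
A + B = {1, 2, 4, 9, 14, 19, 20, 21, 24}, so |A + B| = 9.
Verify: 9 ≥ 6? Yes ✓.

CD lower bound = 6, actual |A + B| = 9.


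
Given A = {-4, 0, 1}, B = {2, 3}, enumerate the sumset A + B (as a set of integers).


A + B = {a + b : a ∈ A, b ∈ B}.
Enumerate all |A|·|B| = 3·2 = 6 pairs (a, b) and collect distinct sums.
a = -4: -4+2=-2, -4+3=-1
a = 0: 0+2=2, 0+3=3
a = 1: 1+2=3, 1+3=4
Collecting distinct sums: A + B = {-2, -1, 2, 3, 4}
|A + B| = 5

A + B = {-2, -1, 2, 3, 4}


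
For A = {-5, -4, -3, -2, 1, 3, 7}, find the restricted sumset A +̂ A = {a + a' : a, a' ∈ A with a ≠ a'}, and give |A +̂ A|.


Restricted sumset: A +̂ A = {a + a' : a ∈ A, a' ∈ A, a ≠ a'}.
Equivalently, take A + A and drop any sum 2a that is achievable ONLY as a + a for a ∈ A (i.e. sums representable only with equal summands).
Enumerate pairs (a, a') with a < a' (symmetric, so each unordered pair gives one sum; this covers all a ≠ a'):
  -5 + -4 = -9
  -5 + -3 = -8
  -5 + -2 = -7
  -5 + 1 = -4
  -5 + 3 = -2
  -5 + 7 = 2
  -4 + -3 = -7
  -4 + -2 = -6
  -4 + 1 = -3
  -4 + 3 = -1
  -4 + 7 = 3
  -3 + -2 = -5
  -3 + 1 = -2
  -3 + 3 = 0
  -3 + 7 = 4
  -2 + 1 = -1
  -2 + 3 = 1
  -2 + 7 = 5
  1 + 3 = 4
  1 + 7 = 8
  3 + 7 = 10
Collected distinct sums: {-9, -8, -7, -6, -5, -4, -3, -2, -1, 0, 1, 2, 3, 4, 5, 8, 10}
|A +̂ A| = 17
(Reference bound: |A +̂ A| ≥ 2|A| - 3 for |A| ≥ 2, with |A| = 7 giving ≥ 11.)

|A +̂ A| = 17


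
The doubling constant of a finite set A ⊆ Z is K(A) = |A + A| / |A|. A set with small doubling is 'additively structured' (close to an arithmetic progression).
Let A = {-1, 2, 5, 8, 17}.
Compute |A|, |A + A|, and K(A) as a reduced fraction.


|A| = 5.
Compute A + A by enumerating all 25 pairs.
A + A = {-2, 1, 4, 7, 10, 13, 16, 19, 22, 25, 34}, so |A + A| = 11.
K = |A + A| / |A| = 11/5 (already in lowest terms) ≈ 2.2000.
Reference: AP of size 5 gives K = 9/5 ≈ 1.8000; a fully generic set of size 5 gives K ≈ 3.0000.

|A| = 5, |A + A| = 11, K = 11/5.


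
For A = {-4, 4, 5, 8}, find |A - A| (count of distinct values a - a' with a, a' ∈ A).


A - A = {a - a' : a, a' ∈ A}; |A| = 4.
Bounds: 2|A|-1 ≤ |A - A| ≤ |A|² - |A| + 1, i.e. 7 ≤ |A - A| ≤ 13.
Note: 0 ∈ A - A always (from a - a). The set is symmetric: if d ∈ A - A then -d ∈ A - A.
Enumerate nonzero differences d = a - a' with a > a' (then include -d):
Positive differences: {1, 3, 4, 8, 9, 12}
Full difference set: {0} ∪ (positive diffs) ∪ (negative diffs).
|A - A| = 1 + 2·6 = 13 (matches direct enumeration: 13).

|A - A| = 13


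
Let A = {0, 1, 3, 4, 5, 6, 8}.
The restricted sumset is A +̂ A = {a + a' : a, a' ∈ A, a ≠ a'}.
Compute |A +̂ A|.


Restricted sumset: A +̂ A = {a + a' : a ∈ A, a' ∈ A, a ≠ a'}.
Equivalently, take A + A and drop any sum 2a that is achievable ONLY as a + a for a ∈ A (i.e. sums representable only with equal summands).
Enumerate pairs (a, a') with a < a' (symmetric, so each unordered pair gives one sum; this covers all a ≠ a'):
  0 + 1 = 1
  0 + 3 = 3
  0 + 4 = 4
  0 + 5 = 5
  0 + 6 = 6
  0 + 8 = 8
  1 + 3 = 4
  1 + 4 = 5
  1 + 5 = 6
  1 + 6 = 7
  1 + 8 = 9
  3 + 4 = 7
  3 + 5 = 8
  3 + 6 = 9
  3 + 8 = 11
  4 + 5 = 9
  4 + 6 = 10
  4 + 8 = 12
  5 + 6 = 11
  5 + 8 = 13
  6 + 8 = 14
Collected distinct sums: {1, 3, 4, 5, 6, 7, 8, 9, 10, 11, 12, 13, 14}
|A +̂ A| = 13
(Reference bound: |A +̂ A| ≥ 2|A| - 3 for |A| ≥ 2, with |A| = 7 giving ≥ 11.)

|A +̂ A| = 13


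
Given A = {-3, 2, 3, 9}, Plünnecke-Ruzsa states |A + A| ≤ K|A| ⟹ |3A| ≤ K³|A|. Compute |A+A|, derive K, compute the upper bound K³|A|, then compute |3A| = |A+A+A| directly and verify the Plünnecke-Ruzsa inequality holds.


|A| = 4.
Step 1: Compute A + A by enumerating all 16 pairs.
A + A = {-6, -1, 0, 4, 5, 6, 11, 12, 18}, so |A + A| = 9.
Step 2: Doubling constant K = |A + A|/|A| = 9/4 = 9/4 ≈ 2.2500.
Step 3: Plünnecke-Ruzsa gives |3A| ≤ K³·|A| = (2.2500)³ · 4 ≈ 45.5625.
Step 4: Compute 3A = A + A + A directly by enumerating all triples (a,b,c) ∈ A³; |3A| = 16.
Step 5: Check 16 ≤ 45.5625? Yes ✓.

K = 9/4, Plünnecke-Ruzsa bound K³|A| ≈ 45.5625, |3A| = 16, inequality holds.


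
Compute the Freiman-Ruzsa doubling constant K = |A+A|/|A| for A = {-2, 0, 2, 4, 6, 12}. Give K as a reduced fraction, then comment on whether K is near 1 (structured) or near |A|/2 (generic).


|A| = 6.
Compute A + A by enumerating all 36 pairs.
A + A = {-4, -2, 0, 2, 4, 6, 8, 10, 12, 14, 16, 18, 24}, so |A + A| = 13.
K = |A + A| / |A| = 13/6 (already in lowest terms) ≈ 2.1667.
Reference: AP of size 6 gives K = 11/6 ≈ 1.8333; a fully generic set of size 6 gives K ≈ 3.5000.

|A| = 6, |A + A| = 13, K = 13/6.


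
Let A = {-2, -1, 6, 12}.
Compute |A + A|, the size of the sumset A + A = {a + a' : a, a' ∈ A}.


A + A = {a + a' : a, a' ∈ A}; |A| = 4.
General bounds: 2|A| - 1 ≤ |A + A| ≤ |A|(|A|+1)/2, i.e. 7 ≤ |A + A| ≤ 10.
Lower bound 2|A|-1 is attained iff A is an arithmetic progression.
Enumerate sums a + a' for a ≤ a' (symmetric, so this suffices):
a = -2: -2+-2=-4, -2+-1=-3, -2+6=4, -2+12=10
a = -1: -1+-1=-2, -1+6=5, -1+12=11
a = 6: 6+6=12, 6+12=18
a = 12: 12+12=24
Distinct sums: {-4, -3, -2, 4, 5, 10, 11, 12, 18, 24}
|A + A| = 10

|A + A| = 10


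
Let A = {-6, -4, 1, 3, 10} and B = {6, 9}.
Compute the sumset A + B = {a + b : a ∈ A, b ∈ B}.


A + B = {a + b : a ∈ A, b ∈ B}.
Enumerate all |A|·|B| = 5·2 = 10 pairs (a, b) and collect distinct sums.
a = -6: -6+6=0, -6+9=3
a = -4: -4+6=2, -4+9=5
a = 1: 1+6=7, 1+9=10
a = 3: 3+6=9, 3+9=12
a = 10: 10+6=16, 10+9=19
Collecting distinct sums: A + B = {0, 2, 3, 5, 7, 9, 10, 12, 16, 19}
|A + B| = 10

A + B = {0, 2, 3, 5, 7, 9, 10, 12, 16, 19}


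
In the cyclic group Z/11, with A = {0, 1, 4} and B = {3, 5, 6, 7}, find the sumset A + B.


Work in Z/11Z: reduce every sum a + b modulo 11.
Enumerate all 12 pairs:
a = 0: 0+3=3, 0+5=5, 0+6=6, 0+7=7
a = 1: 1+3=4, 1+5=6, 1+6=7, 1+7=8
a = 4: 4+3=7, 4+5=9, 4+6=10, 4+7=0
Distinct residues collected: {0, 3, 4, 5, 6, 7, 8, 9, 10}
|A + B| = 9 (out of 11 total residues).

A + B = {0, 3, 4, 5, 6, 7, 8, 9, 10}


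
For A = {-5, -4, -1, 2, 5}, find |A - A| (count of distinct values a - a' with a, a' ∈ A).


A - A = {a - a' : a, a' ∈ A}; |A| = 5.
Bounds: 2|A|-1 ≤ |A - A| ≤ |A|² - |A| + 1, i.e. 9 ≤ |A - A| ≤ 21.
Note: 0 ∈ A - A always (from a - a). The set is symmetric: if d ∈ A - A then -d ∈ A - A.
Enumerate nonzero differences d = a - a' with a > a' (then include -d):
Positive differences: {1, 3, 4, 6, 7, 9, 10}
Full difference set: {0} ∪ (positive diffs) ∪ (negative diffs).
|A - A| = 1 + 2·7 = 15 (matches direct enumeration: 15).

|A - A| = 15


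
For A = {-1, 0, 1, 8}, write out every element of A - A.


A - A = {a - a' : a, a' ∈ A}.
Compute a - a' for each ordered pair (a, a'):
a = -1: -1--1=0, -1-0=-1, -1-1=-2, -1-8=-9
a = 0: 0--1=1, 0-0=0, 0-1=-1, 0-8=-8
a = 1: 1--1=2, 1-0=1, 1-1=0, 1-8=-7
a = 8: 8--1=9, 8-0=8, 8-1=7, 8-8=0
Collecting distinct values (and noting 0 appears from a-a):
A - A = {-9, -8, -7, -2, -1, 0, 1, 2, 7, 8, 9}
|A - A| = 11

A - A = {-9, -8, -7, -2, -1, 0, 1, 2, 7, 8, 9}


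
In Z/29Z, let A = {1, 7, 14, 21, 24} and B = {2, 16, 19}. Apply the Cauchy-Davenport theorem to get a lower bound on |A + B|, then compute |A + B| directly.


Cauchy-Davenport: |A + B| ≥ min(p, |A| + |B| - 1) for A, B nonempty in Z/pZ.
|A| = 5, |B| = 3, p = 29.
CD lower bound = min(29, 5 + 3 - 1) = min(29, 7) = 7.
Compute A + B mod 29 directly:
a = 1: 1+2=3, 1+16=17, 1+19=20
a = 7: 7+2=9, 7+16=23, 7+19=26
a = 14: 14+2=16, 14+16=1, 14+19=4
a = 21: 21+2=23, 21+16=8, 21+19=11
a = 24: 24+2=26, 24+16=11, 24+19=14
A + B = {1, 3, 4, 8, 9, 11, 14, 16, 17, 20, 23, 26}, so |A + B| = 12.
Verify: 12 ≥ 7? Yes ✓.

CD lower bound = 7, actual |A + B| = 12.


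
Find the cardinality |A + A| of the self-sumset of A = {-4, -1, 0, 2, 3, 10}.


A + A = {a + a' : a, a' ∈ A}; |A| = 6.
General bounds: 2|A| - 1 ≤ |A + A| ≤ |A|(|A|+1)/2, i.e. 11 ≤ |A + A| ≤ 21.
Lower bound 2|A|-1 is attained iff A is an arithmetic progression.
Enumerate sums a + a' for a ≤ a' (symmetric, so this suffices):
a = -4: -4+-4=-8, -4+-1=-5, -4+0=-4, -4+2=-2, -4+3=-1, -4+10=6
a = -1: -1+-1=-2, -1+0=-1, -1+2=1, -1+3=2, -1+10=9
a = 0: 0+0=0, 0+2=2, 0+3=3, 0+10=10
a = 2: 2+2=4, 2+3=5, 2+10=12
a = 3: 3+3=6, 3+10=13
a = 10: 10+10=20
Distinct sums: {-8, -5, -4, -2, -1, 0, 1, 2, 3, 4, 5, 6, 9, 10, 12, 13, 20}
|A + A| = 17

|A + A| = 17


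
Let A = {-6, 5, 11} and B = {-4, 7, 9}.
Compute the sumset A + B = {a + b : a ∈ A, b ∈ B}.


A + B = {a + b : a ∈ A, b ∈ B}.
Enumerate all |A|·|B| = 3·3 = 9 pairs (a, b) and collect distinct sums.
a = -6: -6+-4=-10, -6+7=1, -6+9=3
a = 5: 5+-4=1, 5+7=12, 5+9=14
a = 11: 11+-4=7, 11+7=18, 11+9=20
Collecting distinct sums: A + B = {-10, 1, 3, 7, 12, 14, 18, 20}
|A + B| = 8

A + B = {-10, 1, 3, 7, 12, 14, 18, 20}


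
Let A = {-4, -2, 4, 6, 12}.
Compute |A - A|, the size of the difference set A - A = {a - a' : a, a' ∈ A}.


A - A = {a - a' : a, a' ∈ A}; |A| = 5.
Bounds: 2|A|-1 ≤ |A - A| ≤ |A|² - |A| + 1, i.e. 9 ≤ |A - A| ≤ 21.
Note: 0 ∈ A - A always (from a - a). The set is symmetric: if d ∈ A - A then -d ∈ A - A.
Enumerate nonzero differences d = a - a' with a > a' (then include -d):
Positive differences: {2, 6, 8, 10, 14, 16}
Full difference set: {0} ∪ (positive diffs) ∪ (negative diffs).
|A - A| = 1 + 2·6 = 13 (matches direct enumeration: 13).

|A - A| = 13


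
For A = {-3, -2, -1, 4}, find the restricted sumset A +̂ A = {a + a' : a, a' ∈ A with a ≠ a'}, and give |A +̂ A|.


Restricted sumset: A +̂ A = {a + a' : a ∈ A, a' ∈ A, a ≠ a'}.
Equivalently, take A + A and drop any sum 2a that is achievable ONLY as a + a for a ∈ A (i.e. sums representable only with equal summands).
Enumerate pairs (a, a') with a < a' (symmetric, so each unordered pair gives one sum; this covers all a ≠ a'):
  -3 + -2 = -5
  -3 + -1 = -4
  -3 + 4 = 1
  -2 + -1 = -3
  -2 + 4 = 2
  -1 + 4 = 3
Collected distinct sums: {-5, -4, -3, 1, 2, 3}
|A +̂ A| = 6
(Reference bound: |A +̂ A| ≥ 2|A| - 3 for |A| ≥ 2, with |A| = 4 giving ≥ 5.)

|A +̂ A| = 6


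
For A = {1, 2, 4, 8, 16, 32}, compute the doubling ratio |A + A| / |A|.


|A| = 6.
Compute A + A by enumerating all 36 pairs.
A + A = {2, 3, 4, 5, 6, 8, 9, 10, 12, 16, 17, 18, 20, 24, 32, 33, 34, 36, 40, 48, 64}, so |A + A| = 21.
K = |A + A| / |A| = 21/6 = 7/2 ≈ 3.5000.
Reference: AP of size 6 gives K = 11/6 ≈ 1.8333; a fully generic set of size 6 gives K ≈ 3.5000.

|A| = 6, |A + A| = 21, K = 21/6 = 7/2.


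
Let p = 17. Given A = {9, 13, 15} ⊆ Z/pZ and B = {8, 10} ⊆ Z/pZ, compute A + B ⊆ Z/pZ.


Work in Z/17Z: reduce every sum a + b modulo 17.
Enumerate all 6 pairs:
a = 9: 9+8=0, 9+10=2
a = 13: 13+8=4, 13+10=6
a = 15: 15+8=6, 15+10=8
Distinct residues collected: {0, 2, 4, 6, 8}
|A + B| = 5 (out of 17 total residues).

A + B = {0, 2, 4, 6, 8}


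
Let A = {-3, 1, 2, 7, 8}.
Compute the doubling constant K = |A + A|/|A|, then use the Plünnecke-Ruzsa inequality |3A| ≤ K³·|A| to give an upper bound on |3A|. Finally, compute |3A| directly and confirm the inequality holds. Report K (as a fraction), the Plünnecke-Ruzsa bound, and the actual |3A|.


|A| = 5.
Step 1: Compute A + A by enumerating all 25 pairs.
A + A = {-6, -2, -1, 2, 3, 4, 5, 8, 9, 10, 14, 15, 16}, so |A + A| = 13.
Step 2: Doubling constant K = |A + A|/|A| = 13/5 = 13/5 ≈ 2.6000.
Step 3: Plünnecke-Ruzsa gives |3A| ≤ K³·|A| = (2.6000)³ · 5 ≈ 87.8800.
Step 4: Compute 3A = A + A + A directly by enumerating all triples (a,b,c) ∈ A³; |3A| = 25.
Step 5: Check 25 ≤ 87.8800? Yes ✓.

K = 13/5, Plünnecke-Ruzsa bound K³|A| ≈ 87.8800, |3A| = 25, inequality holds.


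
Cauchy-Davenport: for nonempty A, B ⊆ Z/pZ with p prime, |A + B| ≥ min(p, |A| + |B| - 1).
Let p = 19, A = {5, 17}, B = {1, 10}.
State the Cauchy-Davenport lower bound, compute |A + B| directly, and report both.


Cauchy-Davenport: |A + B| ≥ min(p, |A| + |B| - 1) for A, B nonempty in Z/pZ.
|A| = 2, |B| = 2, p = 19.
CD lower bound = min(19, 2 + 2 - 1) = min(19, 3) = 3.
Compute A + B mod 19 directly:
a = 5: 5+1=6, 5+10=15
a = 17: 17+1=18, 17+10=8
A + B = {6, 8, 15, 18}, so |A + B| = 4.
Verify: 4 ≥ 3? Yes ✓.

CD lower bound = 3, actual |A + B| = 4.


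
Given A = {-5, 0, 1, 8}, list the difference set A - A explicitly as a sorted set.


A - A = {a - a' : a, a' ∈ A}.
Compute a - a' for each ordered pair (a, a'):
a = -5: -5--5=0, -5-0=-5, -5-1=-6, -5-8=-13
a = 0: 0--5=5, 0-0=0, 0-1=-1, 0-8=-8
a = 1: 1--5=6, 1-0=1, 1-1=0, 1-8=-7
a = 8: 8--5=13, 8-0=8, 8-1=7, 8-8=0
Collecting distinct values (and noting 0 appears from a-a):
A - A = {-13, -8, -7, -6, -5, -1, 0, 1, 5, 6, 7, 8, 13}
|A - A| = 13

A - A = {-13, -8, -7, -6, -5, -1, 0, 1, 5, 6, 7, 8, 13}


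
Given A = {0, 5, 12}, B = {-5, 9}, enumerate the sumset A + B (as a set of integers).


A + B = {a + b : a ∈ A, b ∈ B}.
Enumerate all |A|·|B| = 3·2 = 6 pairs (a, b) and collect distinct sums.
a = 0: 0+-5=-5, 0+9=9
a = 5: 5+-5=0, 5+9=14
a = 12: 12+-5=7, 12+9=21
Collecting distinct sums: A + B = {-5, 0, 7, 9, 14, 21}
|A + B| = 6

A + B = {-5, 0, 7, 9, 14, 21}


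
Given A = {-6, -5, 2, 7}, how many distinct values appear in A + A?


A + A = {a + a' : a, a' ∈ A}; |A| = 4.
General bounds: 2|A| - 1 ≤ |A + A| ≤ |A|(|A|+1)/2, i.e. 7 ≤ |A + A| ≤ 10.
Lower bound 2|A|-1 is attained iff A is an arithmetic progression.
Enumerate sums a + a' for a ≤ a' (symmetric, so this suffices):
a = -6: -6+-6=-12, -6+-5=-11, -6+2=-4, -6+7=1
a = -5: -5+-5=-10, -5+2=-3, -5+7=2
a = 2: 2+2=4, 2+7=9
a = 7: 7+7=14
Distinct sums: {-12, -11, -10, -4, -3, 1, 2, 4, 9, 14}
|A + A| = 10

|A + A| = 10


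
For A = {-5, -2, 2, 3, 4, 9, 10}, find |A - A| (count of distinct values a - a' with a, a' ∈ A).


A - A = {a - a' : a, a' ∈ A}; |A| = 7.
Bounds: 2|A|-1 ≤ |A - A| ≤ |A|² - |A| + 1, i.e. 13 ≤ |A - A| ≤ 43.
Note: 0 ∈ A - A always (from a - a). The set is symmetric: if d ∈ A - A then -d ∈ A - A.
Enumerate nonzero differences d = a - a' with a > a' (then include -d):
Positive differences: {1, 2, 3, 4, 5, 6, 7, 8, 9, 11, 12, 14, 15}
Full difference set: {0} ∪ (positive diffs) ∪ (negative diffs).
|A - A| = 1 + 2·13 = 27 (matches direct enumeration: 27).

|A - A| = 27


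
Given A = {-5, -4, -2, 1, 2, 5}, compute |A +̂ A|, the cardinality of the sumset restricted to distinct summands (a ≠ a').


Restricted sumset: A +̂ A = {a + a' : a ∈ A, a' ∈ A, a ≠ a'}.
Equivalently, take A + A and drop any sum 2a that is achievable ONLY as a + a for a ∈ A (i.e. sums representable only with equal summands).
Enumerate pairs (a, a') with a < a' (symmetric, so each unordered pair gives one sum; this covers all a ≠ a'):
  -5 + -4 = -9
  -5 + -2 = -7
  -5 + 1 = -4
  -5 + 2 = -3
  -5 + 5 = 0
  -4 + -2 = -6
  -4 + 1 = -3
  -4 + 2 = -2
  -4 + 5 = 1
  -2 + 1 = -1
  -2 + 2 = 0
  -2 + 5 = 3
  1 + 2 = 3
  1 + 5 = 6
  2 + 5 = 7
Collected distinct sums: {-9, -7, -6, -4, -3, -2, -1, 0, 1, 3, 6, 7}
|A +̂ A| = 12
(Reference bound: |A +̂ A| ≥ 2|A| - 3 for |A| ≥ 2, with |A| = 6 giving ≥ 9.)

|A +̂ A| = 12


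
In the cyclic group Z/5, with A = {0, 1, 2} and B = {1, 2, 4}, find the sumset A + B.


Work in Z/5Z: reduce every sum a + b modulo 5.
Enumerate all 9 pairs:
a = 0: 0+1=1, 0+2=2, 0+4=4
a = 1: 1+1=2, 1+2=3, 1+4=0
a = 2: 2+1=3, 2+2=4, 2+4=1
Distinct residues collected: {0, 1, 2, 3, 4}
|A + B| = 5 (out of 5 total residues).

A + B = {0, 1, 2, 3, 4}


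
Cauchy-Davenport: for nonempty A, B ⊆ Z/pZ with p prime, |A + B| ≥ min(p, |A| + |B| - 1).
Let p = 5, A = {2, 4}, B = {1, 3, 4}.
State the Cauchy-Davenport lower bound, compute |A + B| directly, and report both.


Cauchy-Davenport: |A + B| ≥ min(p, |A| + |B| - 1) for A, B nonempty in Z/pZ.
|A| = 2, |B| = 3, p = 5.
CD lower bound = min(5, 2 + 3 - 1) = min(5, 4) = 4.
Compute A + B mod 5 directly:
a = 2: 2+1=3, 2+3=0, 2+4=1
a = 4: 4+1=0, 4+3=2, 4+4=3
A + B = {0, 1, 2, 3}, so |A + B| = 4.
Verify: 4 ≥ 4? Yes ✓.

CD lower bound = 4, actual |A + B| = 4.


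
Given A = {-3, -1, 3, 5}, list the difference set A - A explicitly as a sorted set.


A - A = {a - a' : a, a' ∈ A}.
Compute a - a' for each ordered pair (a, a'):
a = -3: -3--3=0, -3--1=-2, -3-3=-6, -3-5=-8
a = -1: -1--3=2, -1--1=0, -1-3=-4, -1-5=-6
a = 3: 3--3=6, 3--1=4, 3-3=0, 3-5=-2
a = 5: 5--3=8, 5--1=6, 5-3=2, 5-5=0
Collecting distinct values (and noting 0 appears from a-a):
A - A = {-8, -6, -4, -2, 0, 2, 4, 6, 8}
|A - A| = 9

A - A = {-8, -6, -4, -2, 0, 2, 4, 6, 8}


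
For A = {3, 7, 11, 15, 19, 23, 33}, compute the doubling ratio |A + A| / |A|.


|A| = 7.
Compute A + A by enumerating all 49 pairs.
A + A = {6, 10, 14, 18, 22, 26, 30, 34, 36, 38, 40, 42, 44, 46, 48, 52, 56, 66}, so |A + A| = 18.
K = |A + A| / |A| = 18/7 (already in lowest terms) ≈ 2.5714.
Reference: AP of size 7 gives K = 13/7 ≈ 1.8571; a fully generic set of size 7 gives K ≈ 4.0000.

|A| = 7, |A + A| = 18, K = 18/7.


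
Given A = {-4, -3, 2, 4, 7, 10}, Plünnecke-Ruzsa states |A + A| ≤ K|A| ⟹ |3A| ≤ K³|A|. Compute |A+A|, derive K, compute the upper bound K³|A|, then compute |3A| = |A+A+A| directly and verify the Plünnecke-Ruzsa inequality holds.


|A| = 6.
Step 1: Compute A + A by enumerating all 36 pairs.
A + A = {-8, -7, -6, -2, -1, 0, 1, 3, 4, 6, 7, 8, 9, 11, 12, 14, 17, 20}, so |A + A| = 18.
Step 2: Doubling constant K = |A + A|/|A| = 18/6 = 18/6 ≈ 3.0000.
Step 3: Plünnecke-Ruzsa gives |3A| ≤ K³·|A| = (3.0000)³ · 6 ≈ 162.0000.
Step 4: Compute 3A = A + A + A directly by enumerating all triples (a,b,c) ∈ A³; |3A| = 35.
Step 5: Check 35 ≤ 162.0000? Yes ✓.

K = 18/6, Plünnecke-Ruzsa bound K³|A| ≈ 162.0000, |3A| = 35, inequality holds.


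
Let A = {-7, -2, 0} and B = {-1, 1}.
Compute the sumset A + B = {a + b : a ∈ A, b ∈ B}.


A + B = {a + b : a ∈ A, b ∈ B}.
Enumerate all |A|·|B| = 3·2 = 6 pairs (a, b) and collect distinct sums.
a = -7: -7+-1=-8, -7+1=-6
a = -2: -2+-1=-3, -2+1=-1
a = 0: 0+-1=-1, 0+1=1
Collecting distinct sums: A + B = {-8, -6, -3, -1, 1}
|A + B| = 5

A + B = {-8, -6, -3, -1, 1}


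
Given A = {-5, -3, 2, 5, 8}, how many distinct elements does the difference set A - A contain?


A - A = {a - a' : a, a' ∈ A}; |A| = 5.
Bounds: 2|A|-1 ≤ |A - A| ≤ |A|² - |A| + 1, i.e. 9 ≤ |A - A| ≤ 21.
Note: 0 ∈ A - A always (from a - a). The set is symmetric: if d ∈ A - A then -d ∈ A - A.
Enumerate nonzero differences d = a - a' with a > a' (then include -d):
Positive differences: {2, 3, 5, 6, 7, 8, 10, 11, 13}
Full difference set: {0} ∪ (positive diffs) ∪ (negative diffs).
|A - A| = 1 + 2·9 = 19 (matches direct enumeration: 19).

|A - A| = 19


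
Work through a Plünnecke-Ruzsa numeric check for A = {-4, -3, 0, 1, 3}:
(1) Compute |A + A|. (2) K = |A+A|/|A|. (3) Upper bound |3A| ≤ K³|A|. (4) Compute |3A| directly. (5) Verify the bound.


|A| = 5.
Step 1: Compute A + A by enumerating all 25 pairs.
A + A = {-8, -7, -6, -4, -3, -2, -1, 0, 1, 2, 3, 4, 6}, so |A + A| = 13.
Step 2: Doubling constant K = |A + A|/|A| = 13/5 = 13/5 ≈ 2.6000.
Step 3: Plünnecke-Ruzsa gives |3A| ≤ K³·|A| = (2.6000)³ · 5 ≈ 87.8800.
Step 4: Compute 3A = A + A + A directly by enumerating all triples (a,b,c) ∈ A³; |3A| = 21.
Step 5: Check 21 ≤ 87.8800? Yes ✓.

K = 13/5, Plünnecke-Ruzsa bound K³|A| ≈ 87.8800, |3A| = 21, inequality holds.


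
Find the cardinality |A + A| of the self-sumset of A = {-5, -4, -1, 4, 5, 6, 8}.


A + A = {a + a' : a, a' ∈ A}; |A| = 7.
General bounds: 2|A| - 1 ≤ |A + A| ≤ |A|(|A|+1)/2, i.e. 13 ≤ |A + A| ≤ 28.
Lower bound 2|A|-1 is attained iff A is an arithmetic progression.
Enumerate sums a + a' for a ≤ a' (symmetric, so this suffices):
a = -5: -5+-5=-10, -5+-4=-9, -5+-1=-6, -5+4=-1, -5+5=0, -5+6=1, -5+8=3
a = -4: -4+-4=-8, -4+-1=-5, -4+4=0, -4+5=1, -4+6=2, -4+8=4
a = -1: -1+-1=-2, -1+4=3, -1+5=4, -1+6=5, -1+8=7
a = 4: 4+4=8, 4+5=9, 4+6=10, 4+8=12
a = 5: 5+5=10, 5+6=11, 5+8=13
a = 6: 6+6=12, 6+8=14
a = 8: 8+8=16
Distinct sums: {-10, -9, -8, -6, -5, -2, -1, 0, 1, 2, 3, 4, 5, 7, 8, 9, 10, 11, 12, 13, 14, 16}
|A + A| = 22

|A + A| = 22


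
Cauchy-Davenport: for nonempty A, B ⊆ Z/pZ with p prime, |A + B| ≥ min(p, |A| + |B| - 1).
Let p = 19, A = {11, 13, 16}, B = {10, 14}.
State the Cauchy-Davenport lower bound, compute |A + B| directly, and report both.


Cauchy-Davenport: |A + B| ≥ min(p, |A| + |B| - 1) for A, B nonempty in Z/pZ.
|A| = 3, |B| = 2, p = 19.
CD lower bound = min(19, 3 + 2 - 1) = min(19, 4) = 4.
Compute A + B mod 19 directly:
a = 11: 11+10=2, 11+14=6
a = 13: 13+10=4, 13+14=8
a = 16: 16+10=7, 16+14=11
A + B = {2, 4, 6, 7, 8, 11}, so |A + B| = 6.
Verify: 6 ≥ 4? Yes ✓.

CD lower bound = 4, actual |A + B| = 6.


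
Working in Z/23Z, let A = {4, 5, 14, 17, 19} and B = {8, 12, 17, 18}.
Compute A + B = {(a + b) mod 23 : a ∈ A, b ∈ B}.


Work in Z/23Z: reduce every sum a + b modulo 23.
Enumerate all 20 pairs:
a = 4: 4+8=12, 4+12=16, 4+17=21, 4+18=22
a = 5: 5+8=13, 5+12=17, 5+17=22, 5+18=0
a = 14: 14+8=22, 14+12=3, 14+17=8, 14+18=9
a = 17: 17+8=2, 17+12=6, 17+17=11, 17+18=12
a = 19: 19+8=4, 19+12=8, 19+17=13, 19+18=14
Distinct residues collected: {0, 2, 3, 4, 6, 8, 9, 11, 12, 13, 14, 16, 17, 21, 22}
|A + B| = 15 (out of 23 total residues).

A + B = {0, 2, 3, 4, 6, 8, 9, 11, 12, 13, 14, 16, 17, 21, 22}


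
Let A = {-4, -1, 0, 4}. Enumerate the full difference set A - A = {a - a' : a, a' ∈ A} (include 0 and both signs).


A - A = {a - a' : a, a' ∈ A}.
Compute a - a' for each ordered pair (a, a'):
a = -4: -4--4=0, -4--1=-3, -4-0=-4, -4-4=-8
a = -1: -1--4=3, -1--1=0, -1-0=-1, -1-4=-5
a = 0: 0--4=4, 0--1=1, 0-0=0, 0-4=-4
a = 4: 4--4=8, 4--1=5, 4-0=4, 4-4=0
Collecting distinct values (and noting 0 appears from a-a):
A - A = {-8, -5, -4, -3, -1, 0, 1, 3, 4, 5, 8}
|A - A| = 11

A - A = {-8, -5, -4, -3, -1, 0, 1, 3, 4, 5, 8}


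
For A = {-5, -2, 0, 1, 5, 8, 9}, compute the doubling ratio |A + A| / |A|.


|A| = 7.
Compute A + A by enumerating all 49 pairs.
A + A = {-10, -7, -5, -4, -2, -1, 0, 1, 2, 3, 4, 5, 6, 7, 8, 9, 10, 13, 14, 16, 17, 18}, so |A + A| = 22.
K = |A + A| / |A| = 22/7 (already in lowest terms) ≈ 3.1429.
Reference: AP of size 7 gives K = 13/7 ≈ 1.8571; a fully generic set of size 7 gives K ≈ 4.0000.

|A| = 7, |A + A| = 22, K = 22/7.


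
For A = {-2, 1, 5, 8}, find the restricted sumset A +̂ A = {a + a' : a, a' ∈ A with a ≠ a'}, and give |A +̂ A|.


Restricted sumset: A +̂ A = {a + a' : a ∈ A, a' ∈ A, a ≠ a'}.
Equivalently, take A + A and drop any sum 2a that is achievable ONLY as a + a for a ∈ A (i.e. sums representable only with equal summands).
Enumerate pairs (a, a') with a < a' (symmetric, so each unordered pair gives one sum; this covers all a ≠ a'):
  -2 + 1 = -1
  -2 + 5 = 3
  -2 + 8 = 6
  1 + 5 = 6
  1 + 8 = 9
  5 + 8 = 13
Collected distinct sums: {-1, 3, 6, 9, 13}
|A +̂ A| = 5
(Reference bound: |A +̂ A| ≥ 2|A| - 3 for |A| ≥ 2, with |A| = 4 giving ≥ 5.)

|A +̂ A| = 5


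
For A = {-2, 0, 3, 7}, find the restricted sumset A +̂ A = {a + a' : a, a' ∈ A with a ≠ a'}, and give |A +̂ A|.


Restricted sumset: A +̂ A = {a + a' : a ∈ A, a' ∈ A, a ≠ a'}.
Equivalently, take A + A and drop any sum 2a that is achievable ONLY as a + a for a ∈ A (i.e. sums representable only with equal summands).
Enumerate pairs (a, a') with a < a' (symmetric, so each unordered pair gives one sum; this covers all a ≠ a'):
  -2 + 0 = -2
  -2 + 3 = 1
  -2 + 7 = 5
  0 + 3 = 3
  0 + 7 = 7
  3 + 7 = 10
Collected distinct sums: {-2, 1, 3, 5, 7, 10}
|A +̂ A| = 6
(Reference bound: |A +̂ A| ≥ 2|A| - 3 for |A| ≥ 2, with |A| = 4 giving ≥ 5.)

|A +̂ A| = 6


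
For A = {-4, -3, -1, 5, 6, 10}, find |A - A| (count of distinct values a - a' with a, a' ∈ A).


A - A = {a - a' : a, a' ∈ A}; |A| = 6.
Bounds: 2|A|-1 ≤ |A - A| ≤ |A|² - |A| + 1, i.e. 11 ≤ |A - A| ≤ 31.
Note: 0 ∈ A - A always (from a - a). The set is symmetric: if d ∈ A - A then -d ∈ A - A.
Enumerate nonzero differences d = a - a' with a > a' (then include -d):
Positive differences: {1, 2, 3, 4, 5, 6, 7, 8, 9, 10, 11, 13, 14}
Full difference set: {0} ∪ (positive diffs) ∪ (negative diffs).
|A - A| = 1 + 2·13 = 27 (matches direct enumeration: 27).

|A - A| = 27


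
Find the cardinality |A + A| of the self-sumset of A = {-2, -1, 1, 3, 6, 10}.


A + A = {a + a' : a, a' ∈ A}; |A| = 6.
General bounds: 2|A| - 1 ≤ |A + A| ≤ |A|(|A|+1)/2, i.e. 11 ≤ |A + A| ≤ 21.
Lower bound 2|A|-1 is attained iff A is an arithmetic progression.
Enumerate sums a + a' for a ≤ a' (symmetric, so this suffices):
a = -2: -2+-2=-4, -2+-1=-3, -2+1=-1, -2+3=1, -2+6=4, -2+10=8
a = -1: -1+-1=-2, -1+1=0, -1+3=2, -1+6=5, -1+10=9
a = 1: 1+1=2, 1+3=4, 1+6=7, 1+10=11
a = 3: 3+3=6, 3+6=9, 3+10=13
a = 6: 6+6=12, 6+10=16
a = 10: 10+10=20
Distinct sums: {-4, -3, -2, -1, 0, 1, 2, 4, 5, 6, 7, 8, 9, 11, 12, 13, 16, 20}
|A + A| = 18

|A + A| = 18


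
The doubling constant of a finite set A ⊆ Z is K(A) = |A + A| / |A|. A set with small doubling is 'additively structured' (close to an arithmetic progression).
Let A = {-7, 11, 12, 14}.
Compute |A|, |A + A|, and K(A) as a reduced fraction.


|A| = 4.
Compute A + A by enumerating all 16 pairs.
A + A = {-14, 4, 5, 7, 22, 23, 24, 25, 26, 28}, so |A + A| = 10.
K = |A + A| / |A| = 10/4 = 5/2 ≈ 2.5000.
Reference: AP of size 4 gives K = 7/4 ≈ 1.7500; a fully generic set of size 4 gives K ≈ 2.5000.

|A| = 4, |A + A| = 10, K = 10/4 = 5/2.


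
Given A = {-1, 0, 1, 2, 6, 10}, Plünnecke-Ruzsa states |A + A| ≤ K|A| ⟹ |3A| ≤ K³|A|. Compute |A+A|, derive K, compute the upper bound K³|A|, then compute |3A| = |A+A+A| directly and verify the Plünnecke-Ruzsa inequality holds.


|A| = 6.
Step 1: Compute A + A by enumerating all 36 pairs.
A + A = {-2, -1, 0, 1, 2, 3, 4, 5, 6, 7, 8, 9, 10, 11, 12, 16, 20}, so |A + A| = 17.
Step 2: Doubling constant K = |A + A|/|A| = 17/6 = 17/6 ≈ 2.8333.
Step 3: Plünnecke-Ruzsa gives |3A| ≤ K³·|A| = (2.8333)³ · 6 ≈ 136.4722.
Step 4: Compute 3A = A + A + A directly by enumerating all triples (a,b,c) ∈ A³; |3A| = 28.
Step 5: Check 28 ≤ 136.4722? Yes ✓.

K = 17/6, Plünnecke-Ruzsa bound K³|A| ≈ 136.4722, |3A| = 28, inequality holds.


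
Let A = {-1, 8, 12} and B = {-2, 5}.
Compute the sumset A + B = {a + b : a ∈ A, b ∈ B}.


A + B = {a + b : a ∈ A, b ∈ B}.
Enumerate all |A|·|B| = 3·2 = 6 pairs (a, b) and collect distinct sums.
a = -1: -1+-2=-3, -1+5=4
a = 8: 8+-2=6, 8+5=13
a = 12: 12+-2=10, 12+5=17
Collecting distinct sums: A + B = {-3, 4, 6, 10, 13, 17}
|A + B| = 6

A + B = {-3, 4, 6, 10, 13, 17}


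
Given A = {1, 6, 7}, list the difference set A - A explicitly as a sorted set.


A - A = {a - a' : a, a' ∈ A}.
Compute a - a' for each ordered pair (a, a'):
a = 1: 1-1=0, 1-6=-5, 1-7=-6
a = 6: 6-1=5, 6-6=0, 6-7=-1
a = 7: 7-1=6, 7-6=1, 7-7=0
Collecting distinct values (and noting 0 appears from a-a):
A - A = {-6, -5, -1, 0, 1, 5, 6}
|A - A| = 7

A - A = {-6, -5, -1, 0, 1, 5, 6}


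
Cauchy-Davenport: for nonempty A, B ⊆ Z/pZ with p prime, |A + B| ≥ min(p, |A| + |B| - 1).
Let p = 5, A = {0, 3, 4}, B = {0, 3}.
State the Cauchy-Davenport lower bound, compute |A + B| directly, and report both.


Cauchy-Davenport: |A + B| ≥ min(p, |A| + |B| - 1) for A, B nonempty in Z/pZ.
|A| = 3, |B| = 2, p = 5.
CD lower bound = min(5, 3 + 2 - 1) = min(5, 4) = 4.
Compute A + B mod 5 directly:
a = 0: 0+0=0, 0+3=3
a = 3: 3+0=3, 3+3=1
a = 4: 4+0=4, 4+3=2
A + B = {0, 1, 2, 3, 4}, so |A + B| = 5.
Verify: 5 ≥ 4? Yes ✓.

CD lower bound = 4, actual |A + B| = 5.


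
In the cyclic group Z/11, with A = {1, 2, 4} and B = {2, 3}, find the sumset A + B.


Work in Z/11Z: reduce every sum a + b modulo 11.
Enumerate all 6 pairs:
a = 1: 1+2=3, 1+3=4
a = 2: 2+2=4, 2+3=5
a = 4: 4+2=6, 4+3=7
Distinct residues collected: {3, 4, 5, 6, 7}
|A + B| = 5 (out of 11 total residues).

A + B = {3, 4, 5, 6, 7}


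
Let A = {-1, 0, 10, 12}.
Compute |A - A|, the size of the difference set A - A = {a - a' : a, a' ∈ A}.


A - A = {a - a' : a, a' ∈ A}; |A| = 4.
Bounds: 2|A|-1 ≤ |A - A| ≤ |A|² - |A| + 1, i.e. 7 ≤ |A - A| ≤ 13.
Note: 0 ∈ A - A always (from a - a). The set is symmetric: if d ∈ A - A then -d ∈ A - A.
Enumerate nonzero differences d = a - a' with a > a' (then include -d):
Positive differences: {1, 2, 10, 11, 12, 13}
Full difference set: {0} ∪ (positive diffs) ∪ (negative diffs).
|A - A| = 1 + 2·6 = 13 (matches direct enumeration: 13).

|A - A| = 13


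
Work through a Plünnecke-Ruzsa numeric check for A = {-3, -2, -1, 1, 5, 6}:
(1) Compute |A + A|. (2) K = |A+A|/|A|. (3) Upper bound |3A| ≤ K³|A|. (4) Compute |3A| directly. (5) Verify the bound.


|A| = 6.
Step 1: Compute A + A by enumerating all 36 pairs.
A + A = {-6, -5, -4, -3, -2, -1, 0, 2, 3, 4, 5, 6, 7, 10, 11, 12}, so |A + A| = 16.
Step 2: Doubling constant K = |A + A|/|A| = 16/6 = 16/6 ≈ 2.6667.
Step 3: Plünnecke-Ruzsa gives |3A| ≤ K³·|A| = (2.6667)³ · 6 ≈ 113.7778.
Step 4: Compute 3A = A + A + A directly by enumerating all triples (a,b,c) ∈ A³; |3A| = 27.
Step 5: Check 27 ≤ 113.7778? Yes ✓.

K = 16/6, Plünnecke-Ruzsa bound K³|A| ≈ 113.7778, |3A| = 27, inequality holds.


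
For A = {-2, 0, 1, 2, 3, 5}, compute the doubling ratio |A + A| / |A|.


|A| = 6.
Compute A + A by enumerating all 36 pairs.
A + A = {-4, -2, -1, 0, 1, 2, 3, 4, 5, 6, 7, 8, 10}, so |A + A| = 13.
K = |A + A| / |A| = 13/6 (already in lowest terms) ≈ 2.1667.
Reference: AP of size 6 gives K = 11/6 ≈ 1.8333; a fully generic set of size 6 gives K ≈ 3.5000.

|A| = 6, |A + A| = 13, K = 13/6.


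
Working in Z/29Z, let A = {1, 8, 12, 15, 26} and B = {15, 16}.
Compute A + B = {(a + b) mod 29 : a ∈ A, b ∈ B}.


Work in Z/29Z: reduce every sum a + b modulo 29.
Enumerate all 10 pairs:
a = 1: 1+15=16, 1+16=17
a = 8: 8+15=23, 8+16=24
a = 12: 12+15=27, 12+16=28
a = 15: 15+15=1, 15+16=2
a = 26: 26+15=12, 26+16=13
Distinct residues collected: {1, 2, 12, 13, 16, 17, 23, 24, 27, 28}
|A + B| = 10 (out of 29 total residues).

A + B = {1, 2, 12, 13, 16, 17, 23, 24, 27, 28}


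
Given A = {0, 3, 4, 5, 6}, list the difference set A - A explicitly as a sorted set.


A - A = {a - a' : a, a' ∈ A}.
Compute a - a' for each ordered pair (a, a'):
a = 0: 0-0=0, 0-3=-3, 0-4=-4, 0-5=-5, 0-6=-6
a = 3: 3-0=3, 3-3=0, 3-4=-1, 3-5=-2, 3-6=-3
a = 4: 4-0=4, 4-3=1, 4-4=0, 4-5=-1, 4-6=-2
a = 5: 5-0=5, 5-3=2, 5-4=1, 5-5=0, 5-6=-1
a = 6: 6-0=6, 6-3=3, 6-4=2, 6-5=1, 6-6=0
Collecting distinct values (and noting 0 appears from a-a):
A - A = {-6, -5, -4, -3, -2, -1, 0, 1, 2, 3, 4, 5, 6}
|A - A| = 13

A - A = {-6, -5, -4, -3, -2, -1, 0, 1, 2, 3, 4, 5, 6}


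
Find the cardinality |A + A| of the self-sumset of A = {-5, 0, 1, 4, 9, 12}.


A + A = {a + a' : a, a' ∈ A}; |A| = 6.
General bounds: 2|A| - 1 ≤ |A + A| ≤ |A|(|A|+1)/2, i.e. 11 ≤ |A + A| ≤ 21.
Lower bound 2|A|-1 is attained iff A is an arithmetic progression.
Enumerate sums a + a' for a ≤ a' (symmetric, so this suffices):
a = -5: -5+-5=-10, -5+0=-5, -5+1=-4, -5+4=-1, -5+9=4, -5+12=7
a = 0: 0+0=0, 0+1=1, 0+4=4, 0+9=9, 0+12=12
a = 1: 1+1=2, 1+4=5, 1+9=10, 1+12=13
a = 4: 4+4=8, 4+9=13, 4+12=16
a = 9: 9+9=18, 9+12=21
a = 12: 12+12=24
Distinct sums: {-10, -5, -4, -1, 0, 1, 2, 4, 5, 7, 8, 9, 10, 12, 13, 16, 18, 21, 24}
|A + A| = 19

|A + A| = 19


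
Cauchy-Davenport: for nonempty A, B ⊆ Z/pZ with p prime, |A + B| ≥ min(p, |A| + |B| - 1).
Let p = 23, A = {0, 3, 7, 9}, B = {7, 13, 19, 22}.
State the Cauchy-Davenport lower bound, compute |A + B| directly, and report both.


Cauchy-Davenport: |A + B| ≥ min(p, |A| + |B| - 1) for A, B nonempty in Z/pZ.
|A| = 4, |B| = 4, p = 23.
CD lower bound = min(23, 4 + 4 - 1) = min(23, 7) = 7.
Compute A + B mod 23 directly:
a = 0: 0+7=7, 0+13=13, 0+19=19, 0+22=22
a = 3: 3+7=10, 3+13=16, 3+19=22, 3+22=2
a = 7: 7+7=14, 7+13=20, 7+19=3, 7+22=6
a = 9: 9+7=16, 9+13=22, 9+19=5, 9+22=8
A + B = {2, 3, 5, 6, 7, 8, 10, 13, 14, 16, 19, 20, 22}, so |A + B| = 13.
Verify: 13 ≥ 7? Yes ✓.

CD lower bound = 7, actual |A + B| = 13.


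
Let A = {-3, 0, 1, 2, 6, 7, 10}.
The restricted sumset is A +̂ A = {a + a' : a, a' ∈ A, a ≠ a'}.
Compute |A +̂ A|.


Restricted sumset: A +̂ A = {a + a' : a ∈ A, a' ∈ A, a ≠ a'}.
Equivalently, take A + A and drop any sum 2a that is achievable ONLY as a + a for a ∈ A (i.e. sums representable only with equal summands).
Enumerate pairs (a, a') with a < a' (symmetric, so each unordered pair gives one sum; this covers all a ≠ a'):
  -3 + 0 = -3
  -3 + 1 = -2
  -3 + 2 = -1
  -3 + 6 = 3
  -3 + 7 = 4
  -3 + 10 = 7
  0 + 1 = 1
  0 + 2 = 2
  0 + 6 = 6
  0 + 7 = 7
  0 + 10 = 10
  1 + 2 = 3
  1 + 6 = 7
  1 + 7 = 8
  1 + 10 = 11
  2 + 6 = 8
  2 + 7 = 9
  2 + 10 = 12
  6 + 7 = 13
  6 + 10 = 16
  7 + 10 = 17
Collected distinct sums: {-3, -2, -1, 1, 2, 3, 4, 6, 7, 8, 9, 10, 11, 12, 13, 16, 17}
|A +̂ A| = 17
(Reference bound: |A +̂ A| ≥ 2|A| - 3 for |A| ≥ 2, with |A| = 7 giving ≥ 11.)

|A +̂ A| = 17


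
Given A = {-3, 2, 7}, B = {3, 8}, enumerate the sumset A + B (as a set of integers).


A + B = {a + b : a ∈ A, b ∈ B}.
Enumerate all |A|·|B| = 3·2 = 6 pairs (a, b) and collect distinct sums.
a = -3: -3+3=0, -3+8=5
a = 2: 2+3=5, 2+8=10
a = 7: 7+3=10, 7+8=15
Collecting distinct sums: A + B = {0, 5, 10, 15}
|A + B| = 4

A + B = {0, 5, 10, 15}


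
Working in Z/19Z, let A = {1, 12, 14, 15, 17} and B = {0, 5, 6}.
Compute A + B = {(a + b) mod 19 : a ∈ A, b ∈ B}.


Work in Z/19Z: reduce every sum a + b modulo 19.
Enumerate all 15 pairs:
a = 1: 1+0=1, 1+5=6, 1+6=7
a = 12: 12+0=12, 12+5=17, 12+6=18
a = 14: 14+0=14, 14+5=0, 14+6=1
a = 15: 15+0=15, 15+5=1, 15+6=2
a = 17: 17+0=17, 17+5=3, 17+6=4
Distinct residues collected: {0, 1, 2, 3, 4, 6, 7, 12, 14, 15, 17, 18}
|A + B| = 12 (out of 19 total residues).

A + B = {0, 1, 2, 3, 4, 6, 7, 12, 14, 15, 17, 18}


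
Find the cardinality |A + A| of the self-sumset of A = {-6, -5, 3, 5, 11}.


A + A = {a + a' : a, a' ∈ A}; |A| = 5.
General bounds: 2|A| - 1 ≤ |A + A| ≤ |A|(|A|+1)/2, i.e. 9 ≤ |A + A| ≤ 15.
Lower bound 2|A|-1 is attained iff A is an arithmetic progression.
Enumerate sums a + a' for a ≤ a' (symmetric, so this suffices):
a = -6: -6+-6=-12, -6+-5=-11, -6+3=-3, -6+5=-1, -6+11=5
a = -5: -5+-5=-10, -5+3=-2, -5+5=0, -5+11=6
a = 3: 3+3=6, 3+5=8, 3+11=14
a = 5: 5+5=10, 5+11=16
a = 11: 11+11=22
Distinct sums: {-12, -11, -10, -3, -2, -1, 0, 5, 6, 8, 10, 14, 16, 22}
|A + A| = 14

|A + A| = 14


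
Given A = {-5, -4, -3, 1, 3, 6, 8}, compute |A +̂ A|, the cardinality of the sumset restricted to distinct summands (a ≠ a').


Restricted sumset: A +̂ A = {a + a' : a ∈ A, a' ∈ A, a ≠ a'}.
Equivalently, take A + A and drop any sum 2a that is achievable ONLY as a + a for a ∈ A (i.e. sums representable only with equal summands).
Enumerate pairs (a, a') with a < a' (symmetric, so each unordered pair gives one sum; this covers all a ≠ a'):
  -5 + -4 = -9
  -5 + -3 = -8
  -5 + 1 = -4
  -5 + 3 = -2
  -5 + 6 = 1
  -5 + 8 = 3
  -4 + -3 = -7
  -4 + 1 = -3
  -4 + 3 = -1
  -4 + 6 = 2
  -4 + 8 = 4
  -3 + 1 = -2
  -3 + 3 = 0
  -3 + 6 = 3
  -3 + 8 = 5
  1 + 3 = 4
  1 + 6 = 7
  1 + 8 = 9
  3 + 6 = 9
  3 + 8 = 11
  6 + 8 = 14
Collected distinct sums: {-9, -8, -7, -4, -3, -2, -1, 0, 1, 2, 3, 4, 5, 7, 9, 11, 14}
|A +̂ A| = 17
(Reference bound: |A +̂ A| ≥ 2|A| - 3 for |A| ≥ 2, with |A| = 7 giving ≥ 11.)

|A +̂ A| = 17


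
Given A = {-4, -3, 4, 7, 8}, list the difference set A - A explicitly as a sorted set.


A - A = {a - a' : a, a' ∈ A}.
Compute a - a' for each ordered pair (a, a'):
a = -4: -4--4=0, -4--3=-1, -4-4=-8, -4-7=-11, -4-8=-12
a = -3: -3--4=1, -3--3=0, -3-4=-7, -3-7=-10, -3-8=-11
a = 4: 4--4=8, 4--3=7, 4-4=0, 4-7=-3, 4-8=-4
a = 7: 7--4=11, 7--3=10, 7-4=3, 7-7=0, 7-8=-1
a = 8: 8--4=12, 8--3=11, 8-4=4, 8-7=1, 8-8=0
Collecting distinct values (and noting 0 appears from a-a):
A - A = {-12, -11, -10, -8, -7, -4, -3, -1, 0, 1, 3, 4, 7, 8, 10, 11, 12}
|A - A| = 17

A - A = {-12, -11, -10, -8, -7, -4, -3, -1, 0, 1, 3, 4, 7, 8, 10, 11, 12}


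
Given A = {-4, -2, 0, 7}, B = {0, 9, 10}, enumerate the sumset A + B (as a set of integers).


A + B = {a + b : a ∈ A, b ∈ B}.
Enumerate all |A|·|B| = 4·3 = 12 pairs (a, b) and collect distinct sums.
a = -4: -4+0=-4, -4+9=5, -4+10=6
a = -2: -2+0=-2, -2+9=7, -2+10=8
a = 0: 0+0=0, 0+9=9, 0+10=10
a = 7: 7+0=7, 7+9=16, 7+10=17
Collecting distinct sums: A + B = {-4, -2, 0, 5, 6, 7, 8, 9, 10, 16, 17}
|A + B| = 11

A + B = {-4, -2, 0, 5, 6, 7, 8, 9, 10, 16, 17}


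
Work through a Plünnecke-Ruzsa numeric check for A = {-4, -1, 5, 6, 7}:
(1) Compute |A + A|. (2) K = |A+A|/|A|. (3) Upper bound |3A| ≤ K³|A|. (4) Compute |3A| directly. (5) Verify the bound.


|A| = 5.
Step 1: Compute A + A by enumerating all 25 pairs.
A + A = {-8, -5, -2, 1, 2, 3, 4, 5, 6, 10, 11, 12, 13, 14}, so |A + A| = 14.
Step 2: Doubling constant K = |A + A|/|A| = 14/5 = 14/5 ≈ 2.8000.
Step 3: Plünnecke-Ruzsa gives |3A| ≤ K³·|A| = (2.8000)³ · 5 ≈ 109.7600.
Step 4: Compute 3A = A + A + A directly by enumerating all triples (a,b,c) ∈ A³; |3A| = 27.
Step 5: Check 27 ≤ 109.7600? Yes ✓.

K = 14/5, Plünnecke-Ruzsa bound K³|A| ≈ 109.7600, |3A| = 27, inequality holds.


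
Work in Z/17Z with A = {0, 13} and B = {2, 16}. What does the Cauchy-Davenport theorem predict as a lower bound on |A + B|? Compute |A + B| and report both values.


Cauchy-Davenport: |A + B| ≥ min(p, |A| + |B| - 1) for A, B nonempty in Z/pZ.
|A| = 2, |B| = 2, p = 17.
CD lower bound = min(17, 2 + 2 - 1) = min(17, 3) = 3.
Compute A + B mod 17 directly:
a = 0: 0+2=2, 0+16=16
a = 13: 13+2=15, 13+16=12
A + B = {2, 12, 15, 16}, so |A + B| = 4.
Verify: 4 ≥ 3? Yes ✓.

CD lower bound = 3, actual |A + B| = 4.


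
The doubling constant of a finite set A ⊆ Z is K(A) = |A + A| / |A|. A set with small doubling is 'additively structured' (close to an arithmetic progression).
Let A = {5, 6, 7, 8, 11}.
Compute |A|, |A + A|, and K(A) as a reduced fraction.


|A| = 5.
Compute A + A by enumerating all 25 pairs.
A + A = {10, 11, 12, 13, 14, 15, 16, 17, 18, 19, 22}, so |A + A| = 11.
K = |A + A| / |A| = 11/5 (already in lowest terms) ≈ 2.2000.
Reference: AP of size 5 gives K = 9/5 ≈ 1.8000; a fully generic set of size 5 gives K ≈ 3.0000.

|A| = 5, |A + A| = 11, K = 11/5.


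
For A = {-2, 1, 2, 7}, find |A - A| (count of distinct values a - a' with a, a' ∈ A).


A - A = {a - a' : a, a' ∈ A}; |A| = 4.
Bounds: 2|A|-1 ≤ |A - A| ≤ |A|² - |A| + 1, i.e. 7 ≤ |A - A| ≤ 13.
Note: 0 ∈ A - A always (from a - a). The set is symmetric: if d ∈ A - A then -d ∈ A - A.
Enumerate nonzero differences d = a - a' with a > a' (then include -d):
Positive differences: {1, 3, 4, 5, 6, 9}
Full difference set: {0} ∪ (positive diffs) ∪ (negative diffs).
|A - A| = 1 + 2·6 = 13 (matches direct enumeration: 13).

|A - A| = 13
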